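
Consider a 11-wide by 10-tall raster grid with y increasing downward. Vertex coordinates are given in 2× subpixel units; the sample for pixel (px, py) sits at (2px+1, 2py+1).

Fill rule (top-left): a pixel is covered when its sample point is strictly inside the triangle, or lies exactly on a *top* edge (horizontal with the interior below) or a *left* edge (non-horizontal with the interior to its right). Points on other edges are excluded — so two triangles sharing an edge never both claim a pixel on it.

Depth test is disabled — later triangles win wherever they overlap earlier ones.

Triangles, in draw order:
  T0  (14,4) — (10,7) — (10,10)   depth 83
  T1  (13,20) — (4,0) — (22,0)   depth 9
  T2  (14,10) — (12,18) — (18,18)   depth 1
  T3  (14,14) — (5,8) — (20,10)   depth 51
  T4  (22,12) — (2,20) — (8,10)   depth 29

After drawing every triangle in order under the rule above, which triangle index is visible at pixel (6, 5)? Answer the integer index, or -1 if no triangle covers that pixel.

T0:
  2·area = 12  (B↔C swapped to make it positive)
  edge (14, 4)→(10, 10): d=(-4,6) right/bottom  bias=-1
  edge (10, 10)→(10, 7): d=(0,-3) top-left  bias=+0
  edge (10, 7)→(14, 4): d=(4,-3) top-left  bias=+0
    (6,2)@(13, 5): e=[2,9,1] → X
    (7,2)@(15, 5): e=[-10,15,7] → .
    (5,3)@(11, 7): e=[6,3,3] → X
    (6,3)@(13, 7): e=[-6,9,9] → .
    (5,4)@(11, 9): e=[-2,3,11] → .
  covered (2 px):
    . . . . . . . . . . .
    . . . . . . . . . . .
    . . . . . . X . . . .
    . . . . . X . . . . .
    . . . . . . . . . . .
    . . . . . . . . . . .
    . . . . . . . . . . .
    . . . . . . . . . . .
    . . . . . . . . . . .
    . . . . . . . . . . .
T1:
  2·area = 360
  edge (13, 20)→(4, 0): d=(-9,-20) top-left  bias=+0
  edge (4, 0)→(22, 0): d=(18,0) top-left  bias=+0
  edge (22, 0)→(13, 20): d=(-9,20) right/bottom  bias=-1
    (2,0)@(5, 1): e=[11,18,331] → X
    (3,0)@(7, 1): e=[51,18,291] → X
    (4,0)@(9, 1): e=[91,18,251] → X
    (5,0)@(11, 1): e=[131,18,211] → X
    (6,0)@(13, 1): e=[171,18,171] → X
    (7,0)@(15, 1): e=[211,18,131] → X
    (8,0)@(17, 1): e=[251,18,91] → X
    (9,0)@(19, 1): e=[291,18,51] → X
    (10,0)@(21, 1): e=[331,18,11] → X
    (2,1)@(5, 3): e=[-7,54,313] → .
    (3,1)@(7, 3): e=[33,54,273] → X
    (10,1)@(21, 3): e=[313,54,-7] → .
  covered (46 px):
    . . X X X X X X X X X
    . . . X X X X X X X .
    . . . X X X X X X X .
    . . . . X X X X X . .
    . . . . X X X X X . .
    . . . . X X X X X . .
    . . . . . X X X . . .
    . . . . . X X X . . .
    . . . . . . X . . . .
    . . . . . . X . . . .
T2:
  2·area = 48  (B↔C swapped to make it positive)
  edge (14, 10)→(18, 18): d=(4,8) right/bottom  bias=-1
  edge (18, 18)→(12, 18): d=(-6,0) right/bottom  bias=-1
  edge (12, 18)→(14, 10): d=(2,-8) top-left  bias=+0
    (7,6)@(15, 13): e=[4,30,14] → X
    (8,6)@(17, 13): e=[-12,30,30] → .
    (6,7)@(13, 15): e=[28,18,2] → X
    (8,7)@(17, 15): e=[-4,18,34] → .
    (6,8)@(13, 17): e=[36,6,6] → X
    (8,8)@(17, 17): e=[4,6,38] → X
    (9,8)@(19, 17): e=[-12,6,54] → .
    (6,9)@(13, 19): e=[44,-6,10] → .
    (7,9)@(15, 19): e=[28,-6,26] → .
    (8,9)@(17, 19): e=[12,-6,42] → .
  covered (6 px):
    . . . . . . . . . . .
    . . . . . . . . . . .
    . . . . . . . . . . .
    . . . . . . . . . . .
    . . . . . . . . . . .
    . . . . . . . . . . .
    . . . . . . . X . . .
    . . . . . . X X . . .
    . . . . . . X X X . .
    . . . . . . . . . . .
T3:
  2·area = 72
  edge (14, 14)→(5, 8): d=(-9,-6) top-left  bias=+0
  edge (5, 8)→(20, 10): d=(15,2) right/bottom  bias=-1
  edge (20, 10)→(14, 14): d=(-6,4) right/bottom  bias=-1
    (3,4)@(7, 9): e=[3,11,58] → X
    (4,4)@(9, 9): e=[15,7,50] → X
    (5,4)@(11, 9): e=[27,3,42] → X
    (6,4)@(13, 9): e=[39,-1,34] → .
    (3,5)@(7, 11): e=[-15,41,46] → .
    (4,5)@(9, 11): e=[-3,37,38] → .
    (5,5)@(11, 11): e=[9,33,30] → X
    (6,5)@(13, 11): e=[21,29,22] → X
    (7,5)@(15, 11): e=[33,25,14] → X
    (8,5)@(17, 11): e=[45,21,6] → X
    (9,5)@(19, 11): e=[57,17,-2] → .
    (5,6)@(11, 13): e=[-9,63,18] → .
  covered (9 px):
    . . . . . . . . . . .
    . . . . . . . . . . .
    . . . . . . . . . . .
    . . . . . . . . . . .
    . . . X X X . . . . .
    . . . . . X X X X . .
    . . . . . . X X . . .
    . . . . . . . . . . .
    . . . . . . . . . . .
    . . . . . . . . . . .
T4:
  2·area = 152
  edge (22, 12)→(2, 20): d=(-20,8) right/bottom  bias=-1
  edge (2, 20)→(8, 10): d=(6,-10) top-left  bias=+0
  edge (8, 10)→(22, 12): d=(14,2) right/bottom  bias=-1
    (5,2)@(11, 5): e=[228,0,-76] → .  [on edge]
    (0,4)@(1, 9): e=[228,-76,0] → .  [on edge]
    (4,5)@(9, 11): e=[124,16,12] → X
    (5,5)@(11, 11): e=[108,36,8] → X
    (6,5)@(13, 11): e=[92,56,4] → X
    (7,5)@(15, 11): e=[76,76,0] → .  [on edge]
    (3,6)@(7, 13): e=[100,8,44] → X
    (7,6)@(15, 13): e=[36,88,28] → X
    (8,6)@(17, 13): e=[20,108,24] → X
    (9,6)@(19, 13): e=[4,128,20] → X
    (10,6)@(21, 13): e=[-12,148,16] → .
    (2,7)@(5, 15): e=[76,0,76] → X  [on edge]
  covered (19 px):
    . . . . . . . . . . .
    . . . . . . . . . . .
    . . . . . . . . . . .
    . . . . . . . . . . .
    . . . . . . . . . . .
    . . . . X X X . . . .
    . . . X X X X X X X .
    . . X X X X X . . . .
    . . X X X . . . . . .
    . X . . . . . . . . .

Z-buffer (winner per pixel, '.' = empty):
  . . 1 1 1 1 1 1 1 1 1
  . . . 1 1 1 1 1 1 1 .
  . . . 1 1 1 1 1 1 1 .
  . . . . 1 1 1 1 1 . .
  . . . 3 3 3 1 1 1 . .
  . . . . 4 4 4 3 3 . .
  . . . 4 4 4 4 4 4 4 .
  . . 4 4 4 4 4 2 . . .
  . . 4 4 4 . 2 2 2 . .
  . 4 . . . . 1 . . . .

Result: 4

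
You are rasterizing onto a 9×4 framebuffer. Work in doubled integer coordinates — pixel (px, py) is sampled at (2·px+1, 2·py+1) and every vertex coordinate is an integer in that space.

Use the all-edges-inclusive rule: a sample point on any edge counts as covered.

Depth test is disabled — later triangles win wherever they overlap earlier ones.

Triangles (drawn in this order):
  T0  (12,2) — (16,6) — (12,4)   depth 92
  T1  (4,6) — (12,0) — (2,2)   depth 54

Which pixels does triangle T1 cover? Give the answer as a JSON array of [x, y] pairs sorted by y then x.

T0:
  2·area = 8
  edge (12, 2)→(16, 6): d=(4,4) inclusive
  edge (16, 6)→(12, 4): d=(-4,-2) inclusive
  edge (12, 4)→(12, 2): d=(0,-2) inclusive
    (5,0)@(11, 1): e=[0,10,-2] → .  [on edge]
    (6,1)@(13, 3): e=[0,6,2] → X  [on edge]
    (7,1)@(15, 3): e=[-8,10,6] → .
    (6,2)@(13, 5): e=[8,-2,2] → .
    (7,2)@(15, 5): e=[0,2,6] → X  [on edge]
    (8,2)@(17, 5): e=[-8,6,10] → .
    (7,3)@(15, 7): e=[8,-6,6] → .
    (8,3)@(17, 7): e=[0,-2,10] → .  [on edge]
  covered (2 px):
    . . . . . . . . .
    . . . . . . X . .
    . . . . . . . X .
    . . . . . . . . .
T1:
  2·area = 44  (B↔C swapped to make it positive)
  edge (4, 6)→(2, 2): d=(-2,-4) inclusive
  edge (2, 2)→(12, 0): d=(10,-2) inclusive
  edge (12, 0)→(4, 6): d=(-8,6) inclusive
    (3,0)@(7, 1): e=[22,0,22] → X  [on edge]
    (4,0)@(9, 1): e=[30,4,10] → X
    (5,0)@(11, 1): e=[38,8,-2] → .
    (1,1)@(3, 3): e=[2,12,30] → X
    (2,1)@(5, 3): e=[10,16,18] → X
    (4,1)@(9, 3): e=[26,24,-6] → .
    (1,2)@(3, 5): e=[-2,32,14] → .
    (2,2)@(5, 5): e=[6,36,2] → X
    (3,2)@(7, 5): e=[14,40,-10] → .
    (2,3)@(5, 7): e=[2,56,-14] → .
  covered (6 px):
    . . . X X . . . .
    . X X X . . . . .
    . . X . . . . . .
    . . . . . . . . .

Final: [[3,0],[4,0],[1,1],[2,1],[3,1],[2,2]]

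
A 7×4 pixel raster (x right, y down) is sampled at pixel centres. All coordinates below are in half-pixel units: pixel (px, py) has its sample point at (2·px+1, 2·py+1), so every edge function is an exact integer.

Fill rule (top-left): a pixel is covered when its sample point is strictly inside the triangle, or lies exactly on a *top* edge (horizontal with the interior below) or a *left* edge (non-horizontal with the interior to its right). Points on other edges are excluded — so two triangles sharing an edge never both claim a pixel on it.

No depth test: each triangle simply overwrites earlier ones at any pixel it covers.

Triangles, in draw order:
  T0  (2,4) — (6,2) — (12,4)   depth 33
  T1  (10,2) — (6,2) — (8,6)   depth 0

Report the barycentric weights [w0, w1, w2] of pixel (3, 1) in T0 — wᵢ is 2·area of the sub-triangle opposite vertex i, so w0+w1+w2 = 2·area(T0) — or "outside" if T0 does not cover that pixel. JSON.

T0:
  2·area = 20
  edge (2, 4)→(6, 2): d=(4,-2) top-left  bias=+0
  edge (6, 2)→(12, 4): d=(6,2) right/bottom  bias=-1
  edge (12, 4)→(2, 4): d=(-10,0) right/bottom  bias=-1
    (1,0)@(3, 1): e=[-10,0,30] → .  [on edge]
    (2,1)@(5, 3): e=[2,8,10] → X
    (3,1)@(7, 3): e=[6,4,10] → X
    (4,1)@(9, 3): e=[10,0,10] → .  [on edge]
    (2,2)@(5, 5): e=[10,20,-10] → .
    (3,2)@(7, 5): e=[14,16,-10] → .
  covered (2 px):
    . . . . . . .
    . . X X . . .
    . . . . . . .
    . . . . . . .
T1:
  2·area = 16  (B↔C swapped to make it positive)
  edge (10, 2)→(8, 6): d=(-2,4) right/bottom  bias=-1
  edge (8, 6)→(6, 2): d=(-2,-4) top-left  bias=+0
  edge (6, 2)→(10, 2): d=(4,0) top-left  bias=+0
    (3,1)@(7, 3): e=[10,2,4] → X
    (4,1)@(9, 3): e=[2,10,4] → X
    (5,1)@(11, 3): e=[-6,18,4] → .
    (3,2)@(7, 5): e=[6,-2,12] → .
    (4,2)@(9, 5): e=[-2,6,12] → .
  covered (2 px):
    . . . . . . .
    . . . X X . .
    . . . . . . .
    . . . . . . .

Answer: [4,10,6]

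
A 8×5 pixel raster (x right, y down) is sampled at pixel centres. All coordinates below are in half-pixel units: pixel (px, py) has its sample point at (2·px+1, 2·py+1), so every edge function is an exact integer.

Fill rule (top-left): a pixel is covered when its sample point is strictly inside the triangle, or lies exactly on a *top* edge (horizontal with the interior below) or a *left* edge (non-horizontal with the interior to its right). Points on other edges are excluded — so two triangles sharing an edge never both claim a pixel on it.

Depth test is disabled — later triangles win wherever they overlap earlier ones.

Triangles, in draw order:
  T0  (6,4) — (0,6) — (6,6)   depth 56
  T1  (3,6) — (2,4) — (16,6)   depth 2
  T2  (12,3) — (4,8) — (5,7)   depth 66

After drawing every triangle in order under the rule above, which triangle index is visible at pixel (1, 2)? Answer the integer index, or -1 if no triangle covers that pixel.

T0:
  2·area = 12  (B↔C swapped to make it positive)
  edge (6, 4)→(6, 6): d=(0,2) right/bottom  bias=-1
  edge (6, 6)→(0, 6): d=(-6,0) right/bottom  bias=-1
  edge (0, 6)→(6, 4): d=(6,-2) top-left  bias=+0
    (7,0)@(15, 1): e=[-18,30,0] → ·  [on edge]
    (4,1)@(9, 3): e=[-6,18,0] → ·  [on edge]
    (1,2)@(3, 5): e=[6,6,0] → #  [on edge]
    (2,2)@(5, 5): e=[2,6,4] → #
    (3,2)@(7, 5): e=[-2,6,8] → ·
    (1,3)@(3, 7): e=[6,-6,12] → ·
    (2,3)@(5, 7): e=[2,-6,16] → ·
  covered (2 px):
    · · · · · · · ·
    · · · · · · · ·
    · # # · · · · ·
    · · · · · · · ·
    · · · · · · · ·
T1:
  2·area = 26
  edge (3, 6)→(2, 4): d=(-1,-2) top-left  bias=+0
  edge (2, 4)→(16, 6): d=(14,2) right/bottom  bias=-1
  edge (16, 6)→(3, 6): d=(-13,0) right/bottom  bias=-1
    (1,2)@(3, 5): e=[1,12,13] → #
    (2,2)@(5, 5): e=[5,8,13] → #
    (3,2)@(7, 5): e=[9,4,13] → #
    (4,2)@(9, 5): e=[13,0,13] → ·  [on edge]
    (1,3)@(3, 7): e=[-1,40,-13] → ·
    (2,3)@(5, 7): e=[3,36,-13] → ·
    (3,3)@(7, 7): e=[7,32,-13] → ·
  covered (3 px):
    · · · · · · · ·
    · · · · · · · ·
    · # # # · · · ·
    · · · · · · · ·
    · · · · · · · ·
T2:
  2·area = 3
  edge (12, 3)→(4, 8): d=(-8,5) right/bottom  bias=-1
  edge (4, 8)→(5, 7): d=(1,-1) top-left  bias=+0
  edge (5, 7)→(12, 3): d=(7,-4) top-left  bias=+0
    (5,0)@(11, 1): e=[21,0,-18] → ·  [on edge]
    (4,1)@(9, 3): e=[15,0,-12] → ·  [on edge]
    (3,2)@(7, 5): e=[9,0,-6] → ·  [on edge]
    (2,3)@(5, 7): e=[3,0,0] → #  [on edge]
    (3,3)@(7, 7): e=[-7,2,8] → ·
    (1,4)@(3, 9): e=[-3,0,6] → ·  [on edge]
    (2,4)@(5, 9): e=[-13,2,14] → ·
  covered (1 px):
    · · · · · · · ·
    · · · · · · · ·
    · · · · · · · ·
    · · # · · · · ·
    · · · · · · · ·

Z-buffer (winner per pixel, '.' = empty):
  . . . . . . . .
  . . . . . . . .
  . 1 1 1 . . . .
  . . 2 . . . . .
  . . . . . . . .

Answer: 1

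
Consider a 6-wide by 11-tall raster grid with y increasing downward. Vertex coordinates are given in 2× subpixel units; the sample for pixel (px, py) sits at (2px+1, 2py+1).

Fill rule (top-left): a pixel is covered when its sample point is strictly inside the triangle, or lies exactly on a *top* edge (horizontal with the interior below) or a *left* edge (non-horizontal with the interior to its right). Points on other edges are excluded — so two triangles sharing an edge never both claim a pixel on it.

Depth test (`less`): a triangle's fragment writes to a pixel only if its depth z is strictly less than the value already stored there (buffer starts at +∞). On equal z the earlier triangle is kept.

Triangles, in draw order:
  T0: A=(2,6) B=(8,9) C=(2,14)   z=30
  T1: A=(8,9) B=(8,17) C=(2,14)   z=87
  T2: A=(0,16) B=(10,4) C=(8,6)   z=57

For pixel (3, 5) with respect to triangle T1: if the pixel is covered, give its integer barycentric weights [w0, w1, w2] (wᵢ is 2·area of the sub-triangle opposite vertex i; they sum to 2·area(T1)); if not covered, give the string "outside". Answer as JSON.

T0:
  2·area = 48
  edge (2, 6)→(8, 9): d=(6,3) right/bottom  bias=-1
  edge (8, 9)→(2, 14): d=(-6,5) right/bottom  bias=-1
  edge (2, 14)→(2, 6): d=(0,-8) top-left  bias=+0
    (1,3)@(3, 7): e=[3,37,8] → █
    (2,3)@(5, 7): e=[-3,27,24] → ·
    (1,4)@(3, 9): e=[15,25,8] → █
    (2,4)@(5, 9): e=[9,15,24] → █
    (3,4)@(7, 9): e=[3,5,40] → █
    (4,4)@(9, 9): e=[-3,-5,56] → ·
    (1,5)@(3, 11): e=[27,13,8] → █
    (3,5)@(7, 11): e=[15,-7,40] → ·
    (1,6)@(3, 13): e=[39,1,8] → █
    (2,6)@(5, 13): e=[33,-9,24] → ·
    (1,7)@(3, 15): e=[51,-11,8] → ·
  covered (7 px):
    · · · · · ·
    · · · · · ·
    · · · · · ·
    · █ · · · ·
    · █ █ █ · ·
    · █ █ · · ·
    · █ · · · ·
    · · · · · ·
    · · · · · ·
    · · · · · ·
    · · · · · ·
T1:
  2·area = 48
  edge (8, 9)→(8, 17): d=(0,8) right/bottom  bias=-1
  edge (8, 17)→(2, 14): d=(-6,-3) top-left  bias=+0
  edge (2, 14)→(8, 9): d=(6,-5) top-left  bias=+0
    (3,5)@(7, 11): e=[8,33,7] → █
    (4,5)@(9, 11): e=[-8,39,17] → ·
    (2,6)@(5, 13): e=[24,15,9] → █
    (4,6)@(9, 13): e=[-8,27,29] → ·
    (2,7)@(5, 15): e=[24,3,21] → █
    (4,7)@(9, 15): e=[-8,15,41] → ·
    (2,8)@(5, 17): e=[24,-9,33] → ·
    (3,8)@(7, 17): e=[8,-3,43] → ·
  covered (5 px):
    · · · · · ·
    · · · · · ·
    · · · · · ·
    · · · · · ·
    · · · · · ·
    · · · █ · ·
    · · █ █ · ·
    · · █ █ · ·
    · · · · · ·
    · · · · · ·
    · · · · · ·
T2:
  2·area = 4  (B↔C swapped to make it positive)
  edge (0, 16)→(8, 6): d=(8,-10) top-left  bias=+0
  edge (8, 6)→(10, 4): d=(2,-2) top-left  bias=+0
  edge (10, 4)→(0, 16): d=(-10,12) right/bottom  bias=-1
    (5,1)@(11, 3): e=[6,0,-2] → ·  [on edge]
    (4,2)@(9, 5): e=[2,0,2] → █  [on edge]
    (5,2)@(11, 5): e=[22,4,-22] → ·
    (3,3)@(7, 7): e=[-2,0,6] → ·  [on edge]
    (4,3)@(9, 7): e=[18,4,-18] → ·
    (2,4)@(5, 9): e=[-6,0,10] → ·  [on edge]
    (1,5)@(3, 11): e=[-10,0,14] → ·  [on edge]
    (0,6)@(1, 13): e=[-14,0,18] → ·  [on edge]
  covered (1 px):
    · · · · · ·
    · · · · · ·
    · · · · █ ·
    · · · · · ·
    · · · · · ·
    · · · · · ·
    · · · · · ·
    · · · · · ·
    · · · · · ·
    · · · · · ·
    · · · · · ·

Final: [33,7,8]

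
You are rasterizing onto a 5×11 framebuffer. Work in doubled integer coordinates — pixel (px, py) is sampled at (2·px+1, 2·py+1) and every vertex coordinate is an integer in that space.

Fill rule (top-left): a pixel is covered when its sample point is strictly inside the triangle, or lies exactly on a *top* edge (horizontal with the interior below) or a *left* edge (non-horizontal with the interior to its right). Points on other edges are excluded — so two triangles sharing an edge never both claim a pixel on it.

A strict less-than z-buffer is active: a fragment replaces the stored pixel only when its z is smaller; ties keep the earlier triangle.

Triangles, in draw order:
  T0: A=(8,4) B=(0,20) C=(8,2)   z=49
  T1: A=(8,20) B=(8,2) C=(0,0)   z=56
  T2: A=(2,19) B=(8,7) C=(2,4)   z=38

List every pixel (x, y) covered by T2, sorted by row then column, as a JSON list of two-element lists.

T0:
  2·area = 16
  edge (8, 4)→(0, 20): d=(-8,16) right/bottom  bias=-1
  edge (0, 20)→(8, 2): d=(8,-18) top-left  bias=+0
  edge (8, 2)→(8, 4): d=(0,2) right/bottom  bias=-1
    (3,2)@(7, 5): e=[8,6,2] → X
    (4,2)@(9, 5): e=[-24,42,-2] → .
    (3,3)@(7, 7): e=[-8,22,2] → .
    (2,4)@(5, 9): e=[8,2,6] → X
    (3,4)@(7, 9): e=[-24,38,2] → .
    (2,5)@(5, 11): e=[-8,18,6] → .
  covered (2 px):
    . . . . .
    . . . . .
    . . . X .
    . . . . .
    . . X . .
    . . . . .
    . . . . .
    . . . . .
    . . . . .
    . . . . .
    . . . . .
T1:
  2·area = 144  (B↔C swapped to make it positive)
  edge (8, 20)→(0, 0): d=(-8,-20) top-left  bias=+0
  edge (0, 0)→(8, 2): d=(8,2) right/bottom  bias=-1
  edge (8, 2)→(8, 20): d=(0,18) right/bottom  bias=-1
    (0,0)@(1, 1): e=[12,6,126] → X
    (1,0)@(3, 1): e=[52,2,90] → X
    (2,0)@(5, 1): e=[92,-2,54] → .
    (0,1)@(1, 3): e=[-4,22,126] → .
    (1,1)@(3, 3): e=[36,18,90] → X
    (2,1)@(5, 3): e=[76,14,54] → X
    (3,1)@(7, 3): e=[116,10,18] → X
    (4,1)@(9, 3): e=[156,6,-18] → .
    (1,2)@(3, 5): e=[20,34,90] → X
    (4,2)@(9, 5): e=[140,22,-18] → .
    (1,3)@(3, 7): e=[4,50,90] → X
    (4,3)@(9, 7): e=[124,38,-18] → .
  covered (18 px):
    X X . . .
    . X X X .
    . X X X .
    . X X X .
    . . X X .
    . . X X .
    . . . X .
    . . . X .
    . . . X .
    . . . . .
    . . . . .
T2:
  2·area = 90  (B↔C swapped to make it positive)
  edge (2, 19)→(2, 4): d=(0,-15) top-left  bias=+0
  edge (2, 4)→(8, 7): d=(6,3) right/bottom  bias=-1
  edge (8, 7)→(2, 19): d=(-6,12) right/bottom  bias=-1
    (1,2)@(3, 5): e=[15,3,72] → X
    (2,2)@(5, 5): e=[45,-3,48] → .
    (4,2)@(9, 5): e=[105,-15,0] → .  [on edge]
    (1,3)@(3, 7): e=[15,15,60] → X
    (2,3)@(5, 7): e=[45,9,36] → X
    (3,3)@(7, 7): e=[75,3,12] → X
    (4,3)@(9, 7): e=[105,-3,-12] → .
    (1,4)@(3, 9): e=[15,27,48] → X
    (3,4)@(7, 9): e=[75,15,0] → .  [on edge]
    (1,5)@(3, 11): e=[15,39,36] → X
    (3,5)@(7, 11): e=[75,27,-12] → .
    (1,6)@(3, 13): e=[15,51,24] → X
    (2,6)@(5, 13): e=[45,45,0] → .  [on edge]
    (1,8)@(3, 17): e=[15,75,0] → .  [on edge]
    (0,10)@(1, 21): e=[-15,105,0] → .  [on edge]
  covered (10 px):
    . . . . .
    . . . . .
    . X . . .
    . X X X .
    . X X . .
    . X X . .
    . X . . .
    . X . . .
    . . . . .
    . . . . .
    . . . . .

Answer: [[1,2],[1,3],[2,3],[3,3],[1,4],[2,4],[1,5],[2,5],[1,6],[1,7]]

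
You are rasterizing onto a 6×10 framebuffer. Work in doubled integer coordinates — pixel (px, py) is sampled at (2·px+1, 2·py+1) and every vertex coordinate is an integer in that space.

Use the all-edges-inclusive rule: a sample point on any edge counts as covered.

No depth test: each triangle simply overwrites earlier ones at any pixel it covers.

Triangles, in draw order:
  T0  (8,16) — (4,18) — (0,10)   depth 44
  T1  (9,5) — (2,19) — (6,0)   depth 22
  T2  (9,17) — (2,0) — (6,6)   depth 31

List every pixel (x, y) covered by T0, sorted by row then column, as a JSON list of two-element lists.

T0:
  2·area = 40
  edge (8, 16)→(4, 18): d=(-4,2) inclusive
  edge (4, 18)→(0, 10): d=(-4,-8) inclusive
  edge (0, 10)→(8, 16): d=(8,6) inclusive
    (0,5)@(1, 11): e=[34,4,2] → █
    (1,5)@(3, 11): e=[30,20,-10] → ·
    (0,6)@(1, 13): e=[26,-4,18] → ·
    (1,6)@(3, 13): e=[22,12,6] → █
    (2,6)@(5, 13): e=[18,28,-6] → ·
    (1,7)@(3, 15): e=[14,4,22] → █
    (2,7)@(5, 15): e=[10,20,10] → █
    (3,7)@(7, 15): e=[6,36,-2] → ·
    (1,8)@(3, 17): e=[6,-4,38] → ·
    (2,8)@(5, 17): e=[2,12,26] → █
    (3,8)@(7, 17): e=[-2,28,14] → ·
    (2,9)@(5, 19): e=[-6,4,42] → ·
  covered (5 px):
    · · · · · ·
    · · · · · ·
    · · · · · ·
    · · · · · ·
    · · · · · ·
    █ · · · · ·
    · █ · · · ·
    · █ █ · · ·
    · · █ · · ·
    · · · · · ·
T1:
  2·area = 77
  edge (9, 5)→(2, 19): d=(-7,14) inclusive
  edge (2, 19)→(6, 0): d=(4,-19) inclusive
  edge (6, 0)→(9, 5): d=(3,5) inclusive
    (5,0)@(11, 1): e=[0,99,-22] → ·  [on edge]
    (3,1)@(7, 3): e=[42,31,4] → █
    (4,1)@(9, 3): e=[14,69,-6] → ·
    (2,2)@(5, 5): e=[56,1,20] → █
    (4,2)@(9, 5): e=[0,77,0] → █  [on edge]
    (5,2)@(11, 5): e=[-28,115,-10] → ·
    (2,3)@(5, 7): e=[42,9,26] → █
    (4,3)@(9, 7): e=[-14,85,6] → ·
    (2,4)@(5, 9): e=[28,17,32] → █
    (3,4)@(7, 9): e=[0,55,22] → █  [on edge]
    (4,4)@(9, 9): e=[-28,93,12] → ·
    (2,5)@(5, 11): e=[14,25,38] → █
    (2,6)@(5, 13): e=[0,33,44] → █  [on edge]
    (1,8)@(3, 17): e=[0,11,66] → █  [on edge]
  covered (12 px):
    · · · · · ·
    · · · █ · ·
    · · █ █ █ ·
    · · █ █ · ·
    · · █ █ · ·
    · · █ · · ·
    · · █ · · ·
    · █ · · · ·
    · █ · · · ·
    · · · · · ·
T2:
  2·area = 26
  edge (9, 17)→(2, 0): d=(-7,-17) inclusive
  edge (2, 0)→(6, 6): d=(4,6) inclusive
  edge (6, 6)→(9, 17): d=(3,11) inclusive
    (2,2)@(5, 5): e=[16,2,8] → █
    (3,2)@(7, 5): e=[50,-10,-14] → ·
    (2,3)@(5, 7): e=[2,10,14] → █
    (3,3)@(7, 7): e=[36,-2,-8] → ·
    (2,4)@(5, 9): e=[-12,18,20] → ·
    (3,5)@(7, 11): e=[8,14,4] → █
    (4,5)@(9, 11): e=[42,2,-18] → ·
    (3,6)@(7, 13): e=[-6,22,10] → ·
    (4,8)@(9, 17): e=[0,26,0] → █  [on edge]
    (5,8)@(11, 17): e=[34,14,-22] → ·
    (4,9)@(9, 19): e=[-14,34,6] → ·
  covered (4 px):
    · · · · · ·
    · · · · · ·
    · · █ · · ·
    · · █ · · ·
    · · · · · ·
    · · · █ · ·
    · · · · · ·
    · · · · · ·
    · · · · █ ·
    · · · · · ·

Result: [[0,5],[1,6],[1,7],[2,7],[2,8]]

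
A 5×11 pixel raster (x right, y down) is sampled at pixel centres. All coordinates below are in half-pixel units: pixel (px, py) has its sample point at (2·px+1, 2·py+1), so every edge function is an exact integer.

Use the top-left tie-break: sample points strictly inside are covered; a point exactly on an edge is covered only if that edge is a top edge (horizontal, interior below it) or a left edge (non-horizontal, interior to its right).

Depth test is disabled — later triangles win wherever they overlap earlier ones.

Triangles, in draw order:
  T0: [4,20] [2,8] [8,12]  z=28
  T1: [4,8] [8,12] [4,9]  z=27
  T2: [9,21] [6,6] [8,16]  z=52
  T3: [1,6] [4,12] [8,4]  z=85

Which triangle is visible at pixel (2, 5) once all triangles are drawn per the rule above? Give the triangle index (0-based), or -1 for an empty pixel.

T0:
  2·area = 64
  edge (4, 20)→(2, 8): d=(-2,-12) top-left  bias=+0
  edge (2, 8)→(8, 12): d=(6,4) right/bottom  bias=-1
  edge (8, 12)→(4, 20): d=(-4,8) right/bottom  bias=-1
    (1,4)@(3, 9): e=[10,2,52] → █
    (2,4)@(5, 9): e=[34,-6,36] → ·
    (1,5)@(3, 11): e=[6,14,44] → █
    (2,5)@(5, 11): e=[30,6,28] → █
    (3,5)@(7, 11): e=[54,-2,12] → ·
    (1,6)@(3, 13): e=[2,26,36] → █
    (3,6)@(7, 13): e=[50,10,4] → █
    (4,6)@(9, 13): e=[74,2,-12] → ·
    (1,7)@(3, 15): e=[-2,38,28] → ·
    (2,7)@(5, 15): e=[22,30,12] → █
    (3,7)@(7, 15): e=[46,22,-4] → ·
    (2,8)@(5, 17): e=[18,42,4] → █
  covered (8 px):
    · · · · ·
    · · · · ·
    · · · · ·
    · · · · ·
    · █ · · ·
    · █ █ · ·
    · █ █ █ ·
    · · █ · ·
    · · █ · ·
    · · · · ·
    · · · · ·
T1:
  2·area = 4
  edge (4, 8)→(8, 12): d=(4,4) right/bottom  bias=-1
  edge (8, 12)→(4, 9): d=(-4,-3) top-left  bias=+0
  edge (4, 9)→(4, 8): d=(0,-1) top-left  bias=+0
    (0,2)@(1, 5): e=[0,7,-3] → ·  [on edge]
    (1,3)@(3, 7): e=[0,5,-1] → ·  [on edge]
    (2,4)@(5, 9): e=[0,3,1] → ·  [on edge]
    (3,5)@(7, 11): e=[0,1,3] → ·  [on edge]
    (4,6)@(9, 13): e=[0,-1,5] → ·  [on edge]
  covered (0 px):
    · · · · ·
    · · · · ·
    · · · · ·
    · · · · ·
    · · · · ·
    · · · · ·
    · · · · ·
    · · · · ·
    · · · · ·
    · · · · ·
    · · · · ·
T2:
  degenerate (2·area = 0) — covers nothing
T3:
  2·area = 48  (B↔C swapped to make it positive)
  edge (1, 6)→(8, 4): d=(7,-2) top-left  bias=+0
  edge (8, 4)→(4, 12): d=(-4,8) right/bottom  bias=-1
  edge (4, 12)→(1, 6): d=(-3,-6) top-left  bias=+0
    (2,2)@(5, 5): e=[1,20,27] → █
    (3,2)@(7, 5): e=[5,4,39] → █
    (4,2)@(9, 5): e=[9,-12,51] → ·
    (1,3)@(3, 7): e=[11,28,9] → █
    (3,3)@(7, 7): e=[19,-4,33] → ·
    (1,4)@(3, 9): e=[25,20,3] → █
    (3,4)@(7, 9): e=[33,-12,27] → ·
    (1,5)@(3, 11): e=[39,12,-3] → ·
    (2,5)@(5, 11): e=[43,-4,9] → ·
  covered (6 px):
    · · · · ·
    · · · · ·
    · · █ █ ·
    · █ █ · ·
    · █ █ · ·
    · · · · ·
    · · · · ·
    · · · · ·
    · · · · ·
    · · · · ·
    · · · · ·

Z-buffer (winner per pixel, '.' = empty):
  . . . . .
  . . . . .
  . . 3 3 .
  . 3 3 . .
  . 3 3 . .
  . 0 0 . .
  . 0 0 0 .
  . . 0 . .
  . . 0 . .
  . . . . .
  . . . . .

Answer: 0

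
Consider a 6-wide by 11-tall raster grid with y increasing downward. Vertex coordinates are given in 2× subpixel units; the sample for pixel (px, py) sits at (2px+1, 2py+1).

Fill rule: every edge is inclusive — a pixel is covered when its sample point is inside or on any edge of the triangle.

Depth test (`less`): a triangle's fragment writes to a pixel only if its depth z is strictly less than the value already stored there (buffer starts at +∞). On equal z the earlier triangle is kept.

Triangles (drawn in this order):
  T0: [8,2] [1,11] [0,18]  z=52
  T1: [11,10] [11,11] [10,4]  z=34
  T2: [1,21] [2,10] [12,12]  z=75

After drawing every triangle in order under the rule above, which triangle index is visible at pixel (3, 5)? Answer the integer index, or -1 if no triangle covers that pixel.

T0:
  2·area = 40  (B↔C swapped to make it positive)
  edge (8, 2)→(0, 18): d=(-8,16) inclusive
  edge (0, 18)→(1, 11): d=(1,-7) inclusive
  edge (1, 11)→(8, 2): d=(7,-9) inclusive
    (2,3)@(5, 7): e=[8,24,8] → #
    (3,3)@(7, 7): e=[-24,38,26] → ·
    (1,4)@(3, 9): e=[24,12,4] → #
    (2,4)@(5, 9): e=[-8,26,22] → ·
    (0,5)@(1, 11): e=[40,0,0] → #  [on edge]
    (2,5)@(5, 11): e=[-24,28,36] → ·
    (0,6)@(1, 13): e=[24,2,14] → #
    (1,6)@(3, 13): e=[-8,16,32] → ·
    (0,7)@(1, 15): e=[8,4,28] → #
    (1,7)@(3, 15): e=[-24,18,46] → ·
    (0,8)@(1, 17): e=[-8,6,42] → ·
  covered (6 px):
    · · · · · ·
    · · · · · ·
    · · · · · ·
    · · # · · ·
    · # · · · ·
    # # · · · ·
    # · · · · ·
    # · · · · ·
    · · · · · ·
    · · · · · ·
    · · · · · ·
T1:
  2·area = 1
  edge (11, 10)→(11, 11): d=(0,1) inclusive
  edge (11, 11)→(10, 4): d=(-1,-7) inclusive
  edge (10, 4)→(11, 10): d=(1,6) inclusive
    (5,0)@(11, 1): e=[0,10,-9] → ·  [on edge]
    (5,1)@(11, 3): e=[0,8,-7] → ·  [on edge]
    (5,2)@(11, 5): e=[0,6,-5] → ·  [on edge]
    (5,3)@(11, 7): e=[0,4,-3] → ·  [on edge]
    (5,4)@(11, 9): e=[0,2,-1] → ·  [on edge]
    (5,5)@(11, 11): e=[0,0,1] → #  [on edge]
    (5,6)@(11, 13): e=[0,-2,3] → ·  [on edge]
    (5,7)@(11, 15): e=[0,-4,5] → ·  [on edge]
    (5,8)@(11, 17): e=[0,-6,7] → ·  [on edge]
    (5,9)@(11, 19): e=[0,-8,9] → ·  [on edge]
    (5,10)@(11, 21): e=[0,-10,11] → ·  [on edge]
  covered (1 px):
    · · · · · ·
    · · · · · ·
    · · · · · ·
    · · · · · ·
    · · · · · ·
    · · · · · #
    · · · · · ·
    · · · · · ·
    · · · · · ·
    · · · · · ·
    · · · · · ·
T2:
  2·area = 112
  edge (1, 21)→(2, 10): d=(1,-11) inclusive
  edge (2, 10)→(12, 12): d=(10,2) inclusive
  edge (12, 12)→(1, 21): d=(-11,9) inclusive
    (1,5)@(3, 11): e=[12,8,92] → #
    (2,5)@(5, 11): e=[34,4,74] → #
    (3,5)@(7, 11): e=[56,0,56] → #  [on edge]
    (4,5)@(9, 11): e=[78,-4,38] → ·
    (1,6)@(3, 13): e=[14,28,70] → #
    (4,6)@(9, 13): e=[80,16,16] → #
    (5,6)@(11, 13): e=[102,12,-2] → ·
    (1,7)@(3, 15): e=[16,48,48] → #
    (4,7)@(9, 15): e=[82,36,-6] → ·
    (1,8)@(3, 17): e=[18,68,26] → #
    (3,8)@(7, 17): e=[62,60,-10] → ·
    (1,9)@(3, 19): e=[20,88,4] → #
    (0,10)@(1, 21): e=[0,112,0] → #  [on edge]
  covered (14 px):
    · · · · · ·
    · · · · · ·
    · · · · · ·
    · · · · · ·
    · · · · · ·
    · # # # · ·
    · # # # # ·
    · # # # · ·
    · # # · · ·
    · # · · · ·
    # · · · · ·

Z-buffer (winner per pixel, '.' = empty):
  . . . . . .
  . . . . . .
  . . . . . .
  . . 0 . . .
  . 0 . . . .
  0 0 2 2 . 1
  0 2 2 2 2 .
  0 2 2 2 . .
  . 2 2 . . .
  . 2 . . . .
  2 . . . . .

Answer: 2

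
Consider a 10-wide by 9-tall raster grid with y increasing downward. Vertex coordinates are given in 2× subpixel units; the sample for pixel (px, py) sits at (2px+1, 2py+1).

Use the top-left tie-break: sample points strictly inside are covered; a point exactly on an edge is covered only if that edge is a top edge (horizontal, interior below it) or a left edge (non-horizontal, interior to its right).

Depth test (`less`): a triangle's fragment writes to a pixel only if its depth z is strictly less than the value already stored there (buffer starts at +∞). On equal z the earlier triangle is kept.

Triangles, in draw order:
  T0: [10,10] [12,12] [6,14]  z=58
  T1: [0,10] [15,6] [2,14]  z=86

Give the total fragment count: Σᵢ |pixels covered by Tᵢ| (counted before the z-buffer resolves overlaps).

T0:
  2·area = 16
  edge (10, 10)→(12, 12): d=(2,2) right/bottom  bias=-1
  edge (12, 12)→(6, 14): d=(-6,2) right/bottom  bias=-1
  edge (6, 14)→(10, 10): d=(4,-4) top-left  bias=+0
    (0,0)@(1, 1): e=[0,88,-72] → ·  [on edge]
    (9,0)@(19, 1): e=[-36,52,0] → ·  [on edge]
    (1,1)@(3, 3): e=[0,72,-56] → ·  [on edge]
    (8,1)@(17, 3): e=[-28,44,0] → ·  [on edge]
    (2,2)@(5, 5): e=[0,56,-40] → ·  [on edge]
    (7,2)@(15, 5): e=[-20,36,0] → ·  [on edge]
    (3,3)@(7, 7): e=[0,40,-24] → ·  [on edge]
    (6,3)@(13, 7): e=[-12,28,0] → ·  [on edge]
    (4,4)@(9, 9): e=[0,24,-8] → ·  [on edge]
    (5,4)@(11, 9): e=[-4,20,0] → ·  [on edge]
    (4,5)@(9, 11): e=[4,12,0] → #  [on edge]
    (5,5)@(11, 11): e=[0,8,8] → ·  [on edge]
    (7,5)@(15, 11): e=[-8,0,24] → ·  [on edge]
    (3,6)@(7, 13): e=[12,4,0] → #  [on edge]
    (4,6)@(9, 13): e=[8,0,8] → ·  [on edge]
    (6,6)@(13, 13): e=[0,-8,24] → ·  [on edge]
    (1,7)@(3, 15): e=[24,0,-8] → ·  [on edge]
    (2,7)@(5, 15): e=[20,-4,0] → ·  [on edge]
    (7,7)@(15, 15): e=[0,-24,40] → ·  [on edge]
    (1,8)@(3, 17): e=[28,-12,0] → ·  [on edge]
    (8,8)@(17, 17): e=[0,-40,56] → ·  [on edge]
  covered (2 px):
    · · · · · · · · · ·
    · · · · · · · · · ·
    · · · · · · · · · ·
    · · · · · · · · · ·
    · · · · · · · · · ·
    · · · · # · · · · ·
    · · · # · · · · · ·
    · · · · · · · · · ·
    · · · · · · · · · ·
T1:
  2·area = 68
  edge (0, 10)→(15, 6): d=(15,-4) top-left  bias=+0
  edge (15, 6)→(2, 14): d=(-13,8) right/bottom  bias=-1
  edge (2, 14)→(0, 10): d=(-2,-4) top-left  bias=+0
    (6,3)@(13, 7): e=[7,3,58] → #
    (7,3)@(15, 7): e=[15,-13,66] → ·
    (2,4)@(5, 9): e=[5,41,22] → #
    (3,4)@(7, 9): e=[13,25,30] → #
    (4,4)@(9, 9): e=[21,9,38] → #
    (5,4)@(11, 9): e=[29,-7,46] → ·
    (6,4)@(13, 9): e=[37,-23,54] → ·
    (0,5)@(1, 11): e=[19,47,2] → #
    (1,5)@(3, 11): e=[27,31,10] → #
    (3,5)@(7, 11): e=[43,-1,26] → ·
    (4,5)@(9, 11): e=[51,-17,34] → ·
    (0,6)@(1, 13): e=[49,21,-2] → ·
  covered (8 px):
    · · · · · · · · · ·
    · · · · · · · · · ·
    · · · · · · · · · ·
    · · · · · · # · · ·
    · · # # # · · · · ·
    # # # · · · · · · ·
    · # · · · · · · · ·
    · · · · · · · · · ·
    · · · · · · · · · ·

Final: 10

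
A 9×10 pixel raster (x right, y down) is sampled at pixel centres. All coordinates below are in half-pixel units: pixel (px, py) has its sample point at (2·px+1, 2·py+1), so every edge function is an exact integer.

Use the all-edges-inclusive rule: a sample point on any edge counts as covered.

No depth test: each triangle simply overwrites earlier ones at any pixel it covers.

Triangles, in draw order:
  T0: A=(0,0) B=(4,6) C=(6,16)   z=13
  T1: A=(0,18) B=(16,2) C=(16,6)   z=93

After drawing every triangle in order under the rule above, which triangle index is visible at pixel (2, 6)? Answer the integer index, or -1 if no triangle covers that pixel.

T0:
  2·area = 28
  edge (0, 0)→(4, 6): d=(4,6) inclusive
  edge (4, 6)→(6, 16): d=(2,10) inclusive
  edge (6, 16)→(0, 0): d=(-6,-16) inclusive
    (1,0)@(3, 1): e=[-14,0,42] → .  [on edge]
    (1,2)@(3, 5): e=[2,8,18] → X
    (2,2)@(5, 5): e=[-10,-12,50] → .
    (1,3)@(3, 7): e=[10,12,6] → X
    (2,3)@(5, 7): e=[-2,-8,38] → .
    (1,4)@(3, 9): e=[18,16,-6] → .
    (2,5)@(5, 11): e=[14,0,14] → X  [on edge]
    (3,5)@(7, 11): e=[2,-20,46] → .
    (2,6)@(5, 13): e=[22,4,2] → X
    (3,6)@(7, 13): e=[10,-16,34] → .
    (2,7)@(5, 15): e=[30,8,-10] → .
  covered (4 px):
    . . . . . . . . .
    . . . . . . . . .
    . X . . . . . . .
    . X . . . . . . .
    . . . . . . . . .
    . . X . . . . . .
    . . X . . . . . .
    . . . . . . . . .
    . . . . . . . . .
    . . . . . . . . .
T1:
  2·area = 64
  edge (0, 18)→(16, 2): d=(16,-16) inclusive
  edge (16, 2)→(16, 6): d=(0,4) inclusive
  edge (16, 6)→(0, 18): d=(-16,12) inclusive
    (8,0)@(17, 1): e=[0,-4,68] → .  [on edge]
    (7,1)@(15, 3): e=[0,4,60] → X  [on edge]
    (8,1)@(17, 3): e=[32,-4,36] → .
    (6,2)@(13, 5): e=[0,12,52] → X  [on edge]
    (8,2)@(17, 5): e=[64,-4,4] → .
    (5,3)@(11, 7): e=[0,20,44] → X  [on edge]
    (7,3)@(15, 7): e=[64,4,-4] → .
    (4,4)@(9, 9): e=[0,28,36] → X  [on edge]
    (6,4)@(13, 9): e=[64,12,-12] → .
    (3,5)@(7, 11): e=[0,36,28] → X  [on edge]
    (5,5)@(11, 11): e=[64,20,-20] → .
    (2,6)@(5, 13): e=[0,44,20] → X  [on edge]
    (1,7)@(3, 15): e=[0,52,12] → X  [on edge]
    (0,8)@(1, 17): e=[0,60,4] → X  [on edge]
  covered (12 px):
    . . . . . . . . .
    . . . . . . . X .
    . . . . . . X X .
    . . . . . X X . .
    . . . . X X . . .
    . . . X X . . . .
    . . X . . . . . .
    . X . . . . . . .
    X . . . . . . . .
    . . . . . . . . .

Z-buffer (winner per pixel, '.' = empty):
  . . . . . . . . .
  . . . . . . . 1 .
  . 0 . . . . 1 1 .
  . 0 . . . 1 1 . .
  . . . . 1 1 . . .
  . . 0 1 1 . . . .
  . . 1 . . . . . .
  . 1 . . . . . . .
  1 . . . . . . . .
  . . . . . . . . .

Final: 1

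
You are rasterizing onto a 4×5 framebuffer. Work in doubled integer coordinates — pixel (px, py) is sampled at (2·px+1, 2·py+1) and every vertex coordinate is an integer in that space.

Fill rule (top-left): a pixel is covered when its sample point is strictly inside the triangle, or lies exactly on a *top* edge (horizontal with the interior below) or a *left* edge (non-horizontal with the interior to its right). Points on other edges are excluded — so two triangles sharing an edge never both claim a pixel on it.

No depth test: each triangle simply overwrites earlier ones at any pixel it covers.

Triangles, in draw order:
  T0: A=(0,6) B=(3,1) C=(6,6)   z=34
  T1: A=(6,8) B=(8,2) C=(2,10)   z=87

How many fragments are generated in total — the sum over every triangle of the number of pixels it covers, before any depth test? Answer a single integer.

T0:
  2·area = 30
  edge (0, 6)→(3, 1): d=(3,-5) top-left  bias=+0
  edge (3, 1)→(6, 6): d=(3,5) right/bottom  bias=-1
  edge (6, 6)→(0, 6): d=(-6,0) right/bottom  bias=-1
    (1,0)@(3, 1): e=[0,0,30] → ·  [on edge]
    (1,1)@(3, 3): e=[6,6,18] → #
    (2,1)@(5, 3): e=[16,-4,18] → ·
    (0,2)@(1, 5): e=[2,22,6] → #
    (2,2)@(5, 5): e=[22,2,6] → #
    (3,2)@(7, 5): e=[32,-8,6] → ·
    (0,3)@(1, 7): e=[8,28,-6] → ·
    (1,3)@(3, 7): e=[18,18,-6] → ·
    (2,3)@(5, 7): e=[28,8,-6] → ·
  covered (4 px):
    · · · ·
    · # · ·
    # # # ·
    · · · ·
    · · · ·
T1:
  2·area = 20  (B↔C swapped to make it positive)
  edge (6, 8)→(2, 10): d=(-4,2) right/bottom  bias=-1
  edge (2, 10)→(8, 2): d=(6,-8) top-left  bias=+0
  edge (8, 2)→(6, 8): d=(-2,6) right/bottom  bias=-1
    (3,2)@(7, 5): e=[10,10,0] → ·  [on edge]
    (2,3)@(5, 7): e=[6,6,8] → #
    (3,3)@(7, 7): e=[2,22,-4] → ·
    (1,4)@(3, 9): e=[2,2,16] → #
    (2,4)@(5, 9): e=[-2,18,4] → ·
  covered (2 px):
    · · · ·
    · · · ·
    · · · ·
    · · # ·
    · # · ·

Final: 6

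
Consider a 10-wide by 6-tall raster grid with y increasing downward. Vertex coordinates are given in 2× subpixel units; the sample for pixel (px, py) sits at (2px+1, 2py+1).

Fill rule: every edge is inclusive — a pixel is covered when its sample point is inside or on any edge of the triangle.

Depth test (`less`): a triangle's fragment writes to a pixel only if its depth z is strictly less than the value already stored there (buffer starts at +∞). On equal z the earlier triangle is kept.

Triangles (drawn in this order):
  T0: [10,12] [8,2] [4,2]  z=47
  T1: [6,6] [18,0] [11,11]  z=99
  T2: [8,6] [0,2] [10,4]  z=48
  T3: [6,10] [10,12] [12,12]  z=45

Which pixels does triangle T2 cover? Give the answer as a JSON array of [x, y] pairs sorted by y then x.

T0:
  2·area = 40  (B↔C swapped to make it positive)
  edge (10, 12)→(4, 2): d=(-6,-10) inclusive
  edge (4, 2)→(8, 2): d=(4,0) inclusive
  edge (8, 2)→(10, 12): d=(2,10) inclusive
    (2,1)@(5, 3): e=[4,4,32] → █
    (3,1)@(7, 3): e=[24,4,12] → █
    (4,1)@(9, 3): e=[44,4,-8] → ·
    (2,2)@(5, 5): e=[-8,12,36] → ·
    (3,2)@(7, 5): e=[12,12,16] → █
    (4,2)@(9, 5): e=[32,12,-4] → ·
    (3,3)@(7, 7): e=[0,20,20] → █  [on edge]
    (4,3)@(9, 7): e=[20,20,0] → █  [on edge]
    (5,3)@(11, 7): e=[40,20,-20] → ·
    (3,4)@(7, 9): e=[-12,28,24] → ·
    (4,4)@(9, 9): e=[8,28,4] → █
    (5,4)@(11, 9): e=[28,28,-16] → ·
  covered (6 px):
    · · · · · · · · · ·
    · · █ █ · · · · · ·
    · · · █ · · · · · ·
    · · · █ █ · · · · ·
    · · · · █ · · · · ·
    · · · · · · · · · ·
T1:
  2·area = 90
  edge (6, 6)→(18, 0): d=(12,-6) inclusive
  edge (18, 0)→(11, 11): d=(-7,11) inclusive
  edge (11, 11)→(6, 6): d=(-5,-5) inclusive
    (0,0)@(1, 1): e=[-90,180,0] → ·  [on edge]
    (8,0)@(17, 1): e=[6,4,80] → █
    (9,0)@(19, 1): e=[18,-18,90] → ·
    (1,1)@(3, 3): e=[-54,144,0] → ·  [on edge]
    (6,1)@(13, 3): e=[6,34,50] → █
    (7,1)@(15, 3): e=[18,12,60] → █
    (8,1)@(17, 3): e=[30,-10,70] → ·
    (2,2)@(5, 5): e=[-18,108,0] → ·  [on edge]
    (4,2)@(9, 5): e=[6,64,20] → █
    (5,2)@(11, 5): e=[18,42,30] → █
    (7,2)@(15, 5): e=[42,-2,50] → ·
    (3,3)@(7, 7): e=[18,72,0] → █  [on edge]
    (4,4)@(9, 9): e=[54,36,0] → █  [on edge]
    (5,5)@(11, 11): e=[90,0,0] → █  [on edge]
  covered (13 px):
    · · · · · · · · █ ·
    · · · · · · █ █ · ·
    · · · · █ █ █ · · ·
    · · · █ █ █ █ · · ·
    · · · · █ █ · · · ·
    · · · · · █ · · · ·
T2:
  2·area = 24
  edge (8, 6)→(0, 2): d=(-8,-4) inclusive
  edge (0, 2)→(10, 4): d=(10,2) inclusive
  edge (10, 4)→(8, 6): d=(-2,2) inclusive
    (6,0)@(13, 1): e=[60,-36,0] → ·  [on edge]
    (1,1)@(3, 3): e=[4,4,16] → █
    (2,1)@(5, 3): e=[12,0,12] → █  [on edge]
    (3,1)@(7, 3): e=[20,-4,8] → ·
    (5,1)@(11, 3): e=[36,-12,0] → ·  [on edge]
    (1,2)@(3, 5): e=[-12,24,12] → ·
    (2,2)@(5, 5): e=[-4,20,8] → ·
    (3,2)@(7, 5): e=[4,16,4] → █
    (4,2)@(9, 5): e=[12,12,0] → █  [on edge]
    (5,2)@(11, 5): e=[20,8,-4] → ·
    (7,2)@(15, 5): e=[36,0,-12] → ·  [on edge]
    (3,3)@(7, 7): e=[-12,36,0] → ·  [on edge]
    (2,4)@(5, 9): e=[-36,60,0] → ·  [on edge]
    (1,5)@(3, 11): e=[-60,84,0] → ·  [on edge]
  covered (4 px):
    · · · · · · · · · ·
    · █ █ · · · · · · ·
    · · · █ █ · · · · ·
    · · · · · · · · · ·
    · · · · · · · · · ·
    · · · · · · · · · ·
T3:
  2·area = 4  (B↔C swapped to make it positive)
  edge (6, 10)→(12, 12): d=(6,2) inclusive
  edge (12, 12)→(10, 12): d=(-2,0) inclusive
  edge (10, 12)→(6, 10): d=(-4,-2) inclusive
    (1,4)@(3, 9): e=[0,6,-2] → ·  [on edge]
    (4,5)@(9, 11): e=[0,2,2] → █  [on edge]
    (5,5)@(11, 11): e=[-4,2,6] → ·
  covered (1 px):
    · · · · · · · · · ·
    · · · · · · · · · ·
    · · · · · · · · · ·
    · · · · · · · · · ·
    · · · · · · · · · ·
    · · · · █ · · · · ·

Result: [[1,1],[2,1],[3,2],[4,2]]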